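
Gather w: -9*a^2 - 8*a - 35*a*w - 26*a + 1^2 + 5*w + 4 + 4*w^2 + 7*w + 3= -9*a^2 - 34*a + 4*w^2 + w*(12 - 35*a) + 8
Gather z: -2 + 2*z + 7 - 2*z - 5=0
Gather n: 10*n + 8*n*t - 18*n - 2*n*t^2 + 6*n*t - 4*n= n*(-2*t^2 + 14*t - 12)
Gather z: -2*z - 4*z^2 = -4*z^2 - 2*z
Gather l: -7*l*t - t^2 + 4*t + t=-7*l*t - t^2 + 5*t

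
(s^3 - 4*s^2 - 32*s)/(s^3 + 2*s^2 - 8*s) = (s - 8)/(s - 2)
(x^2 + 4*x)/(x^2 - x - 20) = x/(x - 5)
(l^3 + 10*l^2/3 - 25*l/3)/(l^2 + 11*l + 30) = l*(3*l - 5)/(3*(l + 6))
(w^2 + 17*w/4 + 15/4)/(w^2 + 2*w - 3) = (w + 5/4)/(w - 1)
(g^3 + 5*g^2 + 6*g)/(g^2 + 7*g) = (g^2 + 5*g + 6)/(g + 7)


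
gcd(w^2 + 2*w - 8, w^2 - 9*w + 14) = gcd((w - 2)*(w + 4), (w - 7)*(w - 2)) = w - 2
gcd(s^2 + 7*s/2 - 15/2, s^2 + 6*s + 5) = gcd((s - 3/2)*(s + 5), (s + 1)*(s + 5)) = s + 5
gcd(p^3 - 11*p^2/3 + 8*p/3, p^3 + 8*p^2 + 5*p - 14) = p - 1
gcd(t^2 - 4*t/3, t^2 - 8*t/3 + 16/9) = t - 4/3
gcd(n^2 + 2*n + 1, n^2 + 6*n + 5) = n + 1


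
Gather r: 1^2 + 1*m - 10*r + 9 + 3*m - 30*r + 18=4*m - 40*r + 28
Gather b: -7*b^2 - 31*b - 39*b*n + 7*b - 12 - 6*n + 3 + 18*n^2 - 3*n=-7*b^2 + b*(-39*n - 24) + 18*n^2 - 9*n - 9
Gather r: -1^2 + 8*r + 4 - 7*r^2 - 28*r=-7*r^2 - 20*r + 3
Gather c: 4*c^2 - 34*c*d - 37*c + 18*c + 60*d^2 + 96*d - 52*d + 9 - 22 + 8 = 4*c^2 + c*(-34*d - 19) + 60*d^2 + 44*d - 5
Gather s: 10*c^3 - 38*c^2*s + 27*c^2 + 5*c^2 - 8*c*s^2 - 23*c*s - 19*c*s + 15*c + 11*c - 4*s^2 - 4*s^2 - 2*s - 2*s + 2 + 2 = 10*c^3 + 32*c^2 + 26*c + s^2*(-8*c - 8) + s*(-38*c^2 - 42*c - 4) + 4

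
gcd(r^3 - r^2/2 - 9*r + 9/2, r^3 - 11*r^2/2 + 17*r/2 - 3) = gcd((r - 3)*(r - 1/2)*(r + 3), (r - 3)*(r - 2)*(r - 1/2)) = r^2 - 7*r/2 + 3/2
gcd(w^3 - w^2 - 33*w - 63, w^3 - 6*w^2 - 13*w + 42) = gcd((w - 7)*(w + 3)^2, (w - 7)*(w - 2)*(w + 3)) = w^2 - 4*w - 21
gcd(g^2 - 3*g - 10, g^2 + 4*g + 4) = g + 2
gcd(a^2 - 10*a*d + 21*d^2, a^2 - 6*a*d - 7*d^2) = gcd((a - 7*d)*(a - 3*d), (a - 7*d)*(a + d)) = a - 7*d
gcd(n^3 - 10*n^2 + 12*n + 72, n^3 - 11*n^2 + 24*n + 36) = n^2 - 12*n + 36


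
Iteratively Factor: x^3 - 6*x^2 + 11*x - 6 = (x - 1)*(x^2 - 5*x + 6) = (x - 3)*(x - 1)*(x - 2)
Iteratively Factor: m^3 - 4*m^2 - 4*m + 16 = (m + 2)*(m^2 - 6*m + 8) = (m - 4)*(m + 2)*(m - 2)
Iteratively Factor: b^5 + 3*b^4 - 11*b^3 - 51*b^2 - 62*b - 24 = (b + 1)*(b^4 + 2*b^3 - 13*b^2 - 38*b - 24) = (b + 1)^2*(b^3 + b^2 - 14*b - 24) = (b - 4)*(b + 1)^2*(b^2 + 5*b + 6) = (b - 4)*(b + 1)^2*(b + 2)*(b + 3)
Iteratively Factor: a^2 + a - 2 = (a - 1)*(a + 2)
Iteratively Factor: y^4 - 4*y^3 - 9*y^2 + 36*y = (y - 4)*(y^3 - 9*y) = (y - 4)*(y + 3)*(y^2 - 3*y) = (y - 4)*(y - 3)*(y + 3)*(y)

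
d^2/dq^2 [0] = 0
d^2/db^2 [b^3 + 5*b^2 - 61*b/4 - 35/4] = 6*b + 10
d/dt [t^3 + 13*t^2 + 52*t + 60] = 3*t^2 + 26*t + 52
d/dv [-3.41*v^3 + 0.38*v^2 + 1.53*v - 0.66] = -10.23*v^2 + 0.76*v + 1.53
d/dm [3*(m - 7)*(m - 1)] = 6*m - 24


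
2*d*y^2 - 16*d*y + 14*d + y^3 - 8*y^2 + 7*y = (2*d + y)*(y - 7)*(y - 1)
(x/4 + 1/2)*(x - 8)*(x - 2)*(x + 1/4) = x^4/4 - 31*x^3/16 - 3*x^2/2 + 31*x/4 + 2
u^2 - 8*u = u*(u - 8)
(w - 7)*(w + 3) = w^2 - 4*w - 21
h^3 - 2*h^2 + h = h*(h - 1)^2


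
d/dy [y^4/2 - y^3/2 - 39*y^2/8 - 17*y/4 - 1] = 2*y^3 - 3*y^2/2 - 39*y/4 - 17/4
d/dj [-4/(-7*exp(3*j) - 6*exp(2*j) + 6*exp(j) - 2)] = (-84*exp(2*j) - 48*exp(j) + 24)*exp(j)/(7*exp(3*j) + 6*exp(2*j) - 6*exp(j) + 2)^2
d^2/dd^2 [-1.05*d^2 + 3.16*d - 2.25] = -2.10000000000000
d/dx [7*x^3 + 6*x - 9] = 21*x^2 + 6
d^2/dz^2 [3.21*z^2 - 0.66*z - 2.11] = 6.42000000000000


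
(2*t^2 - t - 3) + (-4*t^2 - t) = -2*t^2 - 2*t - 3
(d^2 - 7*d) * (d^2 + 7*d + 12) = d^4 - 37*d^2 - 84*d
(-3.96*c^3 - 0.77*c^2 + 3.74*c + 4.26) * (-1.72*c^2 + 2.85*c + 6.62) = 6.8112*c^5 - 9.9616*c^4 - 34.8425*c^3 - 1.7656*c^2 + 36.8998*c + 28.2012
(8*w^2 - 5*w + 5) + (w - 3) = 8*w^2 - 4*w + 2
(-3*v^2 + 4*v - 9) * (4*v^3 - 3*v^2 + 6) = -12*v^5 + 25*v^4 - 48*v^3 + 9*v^2 + 24*v - 54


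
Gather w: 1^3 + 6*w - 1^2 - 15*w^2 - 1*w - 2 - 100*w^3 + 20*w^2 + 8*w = -100*w^3 + 5*w^2 + 13*w - 2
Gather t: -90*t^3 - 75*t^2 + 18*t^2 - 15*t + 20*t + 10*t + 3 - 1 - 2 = -90*t^3 - 57*t^2 + 15*t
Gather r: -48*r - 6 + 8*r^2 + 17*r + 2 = 8*r^2 - 31*r - 4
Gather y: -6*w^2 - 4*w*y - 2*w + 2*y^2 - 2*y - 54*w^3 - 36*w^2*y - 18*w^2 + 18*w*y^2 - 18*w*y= -54*w^3 - 24*w^2 - 2*w + y^2*(18*w + 2) + y*(-36*w^2 - 22*w - 2)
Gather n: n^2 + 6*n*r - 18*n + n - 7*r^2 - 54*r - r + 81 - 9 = n^2 + n*(6*r - 17) - 7*r^2 - 55*r + 72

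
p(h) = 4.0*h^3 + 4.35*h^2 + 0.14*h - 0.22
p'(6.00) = 484.34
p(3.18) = 172.84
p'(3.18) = 149.15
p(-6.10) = -747.13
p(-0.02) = -0.22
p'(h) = 12.0*h^2 + 8.7*h + 0.14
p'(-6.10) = 393.59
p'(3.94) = 220.70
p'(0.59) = 9.45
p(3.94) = 312.51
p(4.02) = 330.50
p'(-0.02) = -0.03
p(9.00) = 3269.39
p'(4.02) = 229.04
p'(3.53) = 180.38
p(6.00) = 1021.22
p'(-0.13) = -0.79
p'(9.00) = 1050.44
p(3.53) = 230.43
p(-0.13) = -0.17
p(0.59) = 2.20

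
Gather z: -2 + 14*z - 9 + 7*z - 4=21*z - 15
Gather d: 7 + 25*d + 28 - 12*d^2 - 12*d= -12*d^2 + 13*d + 35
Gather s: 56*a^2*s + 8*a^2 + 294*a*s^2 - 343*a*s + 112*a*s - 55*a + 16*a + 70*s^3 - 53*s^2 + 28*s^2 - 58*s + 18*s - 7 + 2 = 8*a^2 - 39*a + 70*s^3 + s^2*(294*a - 25) + s*(56*a^2 - 231*a - 40) - 5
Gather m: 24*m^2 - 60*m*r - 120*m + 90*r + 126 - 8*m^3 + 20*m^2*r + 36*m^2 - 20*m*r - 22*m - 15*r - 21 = -8*m^3 + m^2*(20*r + 60) + m*(-80*r - 142) + 75*r + 105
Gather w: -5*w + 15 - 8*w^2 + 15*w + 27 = -8*w^2 + 10*w + 42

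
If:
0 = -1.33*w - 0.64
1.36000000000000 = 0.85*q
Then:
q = 1.60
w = -0.48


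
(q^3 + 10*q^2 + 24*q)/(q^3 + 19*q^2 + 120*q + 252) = q*(q + 4)/(q^2 + 13*q + 42)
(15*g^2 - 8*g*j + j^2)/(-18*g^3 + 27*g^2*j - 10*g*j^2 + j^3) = (-5*g + j)/(6*g^2 - 7*g*j + j^2)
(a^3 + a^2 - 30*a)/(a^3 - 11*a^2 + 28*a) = (a^2 + a - 30)/(a^2 - 11*a + 28)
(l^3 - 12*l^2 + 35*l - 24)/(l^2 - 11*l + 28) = (l^3 - 12*l^2 + 35*l - 24)/(l^2 - 11*l + 28)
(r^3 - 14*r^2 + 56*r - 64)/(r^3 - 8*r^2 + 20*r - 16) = (r - 8)/(r - 2)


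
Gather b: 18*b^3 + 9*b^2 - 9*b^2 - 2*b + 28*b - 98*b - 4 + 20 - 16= 18*b^3 - 72*b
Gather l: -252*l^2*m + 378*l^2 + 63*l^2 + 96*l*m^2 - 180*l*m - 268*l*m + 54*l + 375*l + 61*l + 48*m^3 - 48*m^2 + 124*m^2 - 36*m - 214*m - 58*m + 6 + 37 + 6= l^2*(441 - 252*m) + l*(96*m^2 - 448*m + 490) + 48*m^3 + 76*m^2 - 308*m + 49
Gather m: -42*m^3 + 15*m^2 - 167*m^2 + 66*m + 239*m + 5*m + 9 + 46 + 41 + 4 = -42*m^3 - 152*m^2 + 310*m + 100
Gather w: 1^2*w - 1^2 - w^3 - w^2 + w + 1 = -w^3 - w^2 + 2*w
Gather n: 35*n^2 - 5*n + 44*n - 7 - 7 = 35*n^2 + 39*n - 14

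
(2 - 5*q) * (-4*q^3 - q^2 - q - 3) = 20*q^4 - 3*q^3 + 3*q^2 + 13*q - 6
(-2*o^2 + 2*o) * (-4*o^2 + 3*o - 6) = 8*o^4 - 14*o^3 + 18*o^2 - 12*o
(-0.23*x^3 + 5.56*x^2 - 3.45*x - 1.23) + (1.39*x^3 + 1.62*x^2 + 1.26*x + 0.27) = 1.16*x^3 + 7.18*x^2 - 2.19*x - 0.96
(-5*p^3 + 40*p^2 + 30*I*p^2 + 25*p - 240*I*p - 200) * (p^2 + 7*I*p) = -5*p^5 + 40*p^4 - 5*I*p^4 - 185*p^3 + 40*I*p^3 + 1480*p^2 + 175*I*p^2 - 1400*I*p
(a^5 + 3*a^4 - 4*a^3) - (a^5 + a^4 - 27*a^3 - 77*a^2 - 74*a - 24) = 2*a^4 + 23*a^3 + 77*a^2 + 74*a + 24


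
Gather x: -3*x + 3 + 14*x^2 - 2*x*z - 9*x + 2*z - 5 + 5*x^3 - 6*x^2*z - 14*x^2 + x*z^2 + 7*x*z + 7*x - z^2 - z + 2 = 5*x^3 - 6*x^2*z + x*(z^2 + 5*z - 5) - z^2 + z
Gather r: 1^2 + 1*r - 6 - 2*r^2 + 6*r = -2*r^2 + 7*r - 5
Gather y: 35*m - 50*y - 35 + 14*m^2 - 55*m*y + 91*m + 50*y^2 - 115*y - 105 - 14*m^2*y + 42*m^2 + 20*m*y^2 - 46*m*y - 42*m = 56*m^2 + 84*m + y^2*(20*m + 50) + y*(-14*m^2 - 101*m - 165) - 140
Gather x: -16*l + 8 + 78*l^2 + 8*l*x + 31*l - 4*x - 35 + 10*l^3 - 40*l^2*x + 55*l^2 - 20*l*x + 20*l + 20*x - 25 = 10*l^3 + 133*l^2 + 35*l + x*(-40*l^2 - 12*l + 16) - 52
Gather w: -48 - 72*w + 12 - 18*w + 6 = -90*w - 30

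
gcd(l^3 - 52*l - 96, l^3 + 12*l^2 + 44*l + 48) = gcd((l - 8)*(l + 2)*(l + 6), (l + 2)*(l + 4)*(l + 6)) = l^2 + 8*l + 12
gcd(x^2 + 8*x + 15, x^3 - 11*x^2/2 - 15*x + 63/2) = x + 3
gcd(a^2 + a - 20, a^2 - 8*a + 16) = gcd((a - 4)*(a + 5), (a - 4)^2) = a - 4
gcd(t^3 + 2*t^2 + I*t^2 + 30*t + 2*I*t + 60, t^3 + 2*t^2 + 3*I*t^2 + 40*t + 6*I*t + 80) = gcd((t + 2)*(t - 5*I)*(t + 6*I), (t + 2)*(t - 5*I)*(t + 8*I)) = t^2 + t*(2 - 5*I) - 10*I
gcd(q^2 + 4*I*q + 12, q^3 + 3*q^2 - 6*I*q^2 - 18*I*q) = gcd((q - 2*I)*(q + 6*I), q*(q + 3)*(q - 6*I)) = 1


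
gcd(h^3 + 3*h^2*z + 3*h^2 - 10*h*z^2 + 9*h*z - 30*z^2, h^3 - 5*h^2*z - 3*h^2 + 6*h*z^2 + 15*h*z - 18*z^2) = -h + 2*z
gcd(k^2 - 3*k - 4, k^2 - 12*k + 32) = k - 4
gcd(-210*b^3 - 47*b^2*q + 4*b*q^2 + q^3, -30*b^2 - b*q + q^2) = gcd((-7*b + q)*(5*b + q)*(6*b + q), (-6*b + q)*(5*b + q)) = 5*b + q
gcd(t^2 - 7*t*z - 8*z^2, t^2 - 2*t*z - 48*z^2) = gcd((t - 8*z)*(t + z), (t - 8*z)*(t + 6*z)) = -t + 8*z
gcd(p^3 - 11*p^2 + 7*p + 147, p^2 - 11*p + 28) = p - 7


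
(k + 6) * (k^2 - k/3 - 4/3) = k^3 + 17*k^2/3 - 10*k/3 - 8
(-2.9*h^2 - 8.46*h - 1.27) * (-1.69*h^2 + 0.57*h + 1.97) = 4.901*h^4 + 12.6444*h^3 - 8.3889*h^2 - 17.3901*h - 2.5019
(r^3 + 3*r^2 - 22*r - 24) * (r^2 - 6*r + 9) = r^5 - 3*r^4 - 31*r^3 + 135*r^2 - 54*r - 216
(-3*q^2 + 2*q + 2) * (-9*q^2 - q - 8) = 27*q^4 - 15*q^3 + 4*q^2 - 18*q - 16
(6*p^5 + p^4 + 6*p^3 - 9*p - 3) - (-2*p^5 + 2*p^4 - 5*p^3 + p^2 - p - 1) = 8*p^5 - p^4 + 11*p^3 - p^2 - 8*p - 2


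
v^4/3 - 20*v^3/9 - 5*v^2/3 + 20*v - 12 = (v/3 + 1)*(v - 6)*(v - 3)*(v - 2/3)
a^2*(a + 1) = a^3 + a^2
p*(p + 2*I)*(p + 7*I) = p^3 + 9*I*p^2 - 14*p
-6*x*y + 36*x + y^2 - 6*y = (-6*x + y)*(y - 6)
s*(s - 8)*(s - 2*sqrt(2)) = s^3 - 8*s^2 - 2*sqrt(2)*s^2 + 16*sqrt(2)*s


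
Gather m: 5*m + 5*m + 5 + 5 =10*m + 10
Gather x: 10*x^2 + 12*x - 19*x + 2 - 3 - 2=10*x^2 - 7*x - 3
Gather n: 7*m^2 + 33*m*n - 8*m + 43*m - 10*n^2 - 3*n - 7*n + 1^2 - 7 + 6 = 7*m^2 + 35*m - 10*n^2 + n*(33*m - 10)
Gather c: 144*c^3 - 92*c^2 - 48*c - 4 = 144*c^3 - 92*c^2 - 48*c - 4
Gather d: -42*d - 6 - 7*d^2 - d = -7*d^2 - 43*d - 6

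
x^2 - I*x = x*(x - I)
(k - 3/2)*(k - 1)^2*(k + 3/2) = k^4 - 2*k^3 - 5*k^2/4 + 9*k/2 - 9/4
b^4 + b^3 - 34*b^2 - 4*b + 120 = (b - 5)*(b - 2)*(b + 2)*(b + 6)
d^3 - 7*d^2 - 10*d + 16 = (d - 8)*(d - 1)*(d + 2)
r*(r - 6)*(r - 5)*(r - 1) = r^4 - 12*r^3 + 41*r^2 - 30*r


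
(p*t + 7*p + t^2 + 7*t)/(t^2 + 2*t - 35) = (p + t)/(t - 5)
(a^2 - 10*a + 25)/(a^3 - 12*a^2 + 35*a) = (a - 5)/(a*(a - 7))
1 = 1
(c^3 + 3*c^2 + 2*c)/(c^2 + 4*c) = (c^2 + 3*c + 2)/(c + 4)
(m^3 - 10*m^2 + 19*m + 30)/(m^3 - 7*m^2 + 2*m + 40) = (m^2 - 5*m - 6)/(m^2 - 2*m - 8)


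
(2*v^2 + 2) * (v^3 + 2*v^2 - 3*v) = 2*v^5 + 4*v^4 - 4*v^3 + 4*v^2 - 6*v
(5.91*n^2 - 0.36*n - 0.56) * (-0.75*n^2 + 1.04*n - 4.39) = -4.4325*n^4 + 6.4164*n^3 - 25.8993*n^2 + 0.998*n + 2.4584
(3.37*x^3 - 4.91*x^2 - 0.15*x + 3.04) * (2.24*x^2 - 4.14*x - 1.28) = 7.5488*x^5 - 24.9502*x^4 + 15.6778*x^3 + 13.7154*x^2 - 12.3936*x - 3.8912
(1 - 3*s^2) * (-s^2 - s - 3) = 3*s^4 + 3*s^3 + 8*s^2 - s - 3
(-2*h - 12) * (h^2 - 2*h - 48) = -2*h^3 - 8*h^2 + 120*h + 576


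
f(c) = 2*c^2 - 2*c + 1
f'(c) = 4*c - 2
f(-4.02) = 41.36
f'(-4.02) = -18.08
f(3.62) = 19.97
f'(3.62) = 12.48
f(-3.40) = 30.92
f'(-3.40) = -15.60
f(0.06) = 0.89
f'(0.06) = -1.76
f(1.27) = 1.69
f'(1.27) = 3.08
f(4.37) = 30.45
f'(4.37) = 15.48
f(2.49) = 8.42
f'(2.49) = 7.96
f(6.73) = 78.13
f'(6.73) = 24.92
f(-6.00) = 85.00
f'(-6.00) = -26.00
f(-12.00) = 313.00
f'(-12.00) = -50.00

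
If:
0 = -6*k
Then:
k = 0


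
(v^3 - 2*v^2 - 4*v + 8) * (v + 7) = v^4 + 5*v^3 - 18*v^2 - 20*v + 56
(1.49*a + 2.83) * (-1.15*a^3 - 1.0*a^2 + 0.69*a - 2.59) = -1.7135*a^4 - 4.7445*a^3 - 1.8019*a^2 - 1.9064*a - 7.3297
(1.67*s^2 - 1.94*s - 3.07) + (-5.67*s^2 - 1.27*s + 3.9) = -4.0*s^2 - 3.21*s + 0.83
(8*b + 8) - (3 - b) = 9*b + 5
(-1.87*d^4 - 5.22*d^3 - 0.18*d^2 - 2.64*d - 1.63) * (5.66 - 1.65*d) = 3.0855*d^5 - 1.9712*d^4 - 29.2482*d^3 + 3.3372*d^2 - 12.2529*d - 9.2258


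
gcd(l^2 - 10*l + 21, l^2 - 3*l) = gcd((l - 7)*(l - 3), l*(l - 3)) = l - 3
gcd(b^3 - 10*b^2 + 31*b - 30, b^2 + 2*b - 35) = b - 5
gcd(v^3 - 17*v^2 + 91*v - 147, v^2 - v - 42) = v - 7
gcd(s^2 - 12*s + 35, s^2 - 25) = s - 5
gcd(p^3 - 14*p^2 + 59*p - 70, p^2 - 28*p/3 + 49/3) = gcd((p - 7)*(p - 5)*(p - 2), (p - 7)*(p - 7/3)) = p - 7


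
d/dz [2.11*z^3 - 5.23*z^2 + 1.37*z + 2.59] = 6.33*z^2 - 10.46*z + 1.37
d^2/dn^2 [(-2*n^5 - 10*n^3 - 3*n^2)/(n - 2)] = 12*(-2*n^5 + 10*n^4 - 15*n^3 + 10*n^2 - 20*n - 2)/(n^3 - 6*n^2 + 12*n - 8)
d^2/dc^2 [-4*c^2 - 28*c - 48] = -8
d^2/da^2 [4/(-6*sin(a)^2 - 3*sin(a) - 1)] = 12*(48*sin(a)^4 + 18*sin(a)^3 - 77*sin(a)^2 - 37*sin(a) - 2)/(6*sin(a)^2 + 3*sin(a) + 1)^3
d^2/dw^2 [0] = 0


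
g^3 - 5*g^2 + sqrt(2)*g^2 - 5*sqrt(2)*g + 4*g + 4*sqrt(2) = (g - 4)*(g - 1)*(g + sqrt(2))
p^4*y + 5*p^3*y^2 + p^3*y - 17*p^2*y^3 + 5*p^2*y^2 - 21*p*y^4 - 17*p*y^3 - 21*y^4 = (p - 3*y)*(p + y)*(p + 7*y)*(p*y + y)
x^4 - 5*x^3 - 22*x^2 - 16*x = x*(x - 8)*(x + 1)*(x + 2)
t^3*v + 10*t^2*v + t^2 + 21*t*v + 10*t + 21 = (t + 3)*(t + 7)*(t*v + 1)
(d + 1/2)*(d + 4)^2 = d^3 + 17*d^2/2 + 20*d + 8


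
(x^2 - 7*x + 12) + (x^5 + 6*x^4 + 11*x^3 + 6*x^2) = x^5 + 6*x^4 + 11*x^3 + 7*x^2 - 7*x + 12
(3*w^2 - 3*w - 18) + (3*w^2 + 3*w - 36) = 6*w^2 - 54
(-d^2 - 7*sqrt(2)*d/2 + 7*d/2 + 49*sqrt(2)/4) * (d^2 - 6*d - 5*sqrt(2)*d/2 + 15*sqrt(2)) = -d^4 - sqrt(2)*d^3 + 19*d^3/2 - 7*d^2/2 + 19*sqrt(2)*d^2/2 - 665*d/4 - 21*sqrt(2)*d + 735/2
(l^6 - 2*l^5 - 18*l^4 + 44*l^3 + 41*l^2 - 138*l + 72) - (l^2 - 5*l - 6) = l^6 - 2*l^5 - 18*l^4 + 44*l^3 + 40*l^2 - 133*l + 78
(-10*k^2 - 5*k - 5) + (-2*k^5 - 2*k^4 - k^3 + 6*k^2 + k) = -2*k^5 - 2*k^4 - k^3 - 4*k^2 - 4*k - 5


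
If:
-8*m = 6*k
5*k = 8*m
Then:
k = 0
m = 0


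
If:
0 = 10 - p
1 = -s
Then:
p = 10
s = -1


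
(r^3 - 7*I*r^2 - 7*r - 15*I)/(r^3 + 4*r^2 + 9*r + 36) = (r^2 - 4*I*r + 5)/(r^2 + r*(4 + 3*I) + 12*I)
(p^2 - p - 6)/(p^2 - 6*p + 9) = (p + 2)/(p - 3)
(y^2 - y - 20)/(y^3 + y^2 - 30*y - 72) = (y - 5)/(y^2 - 3*y - 18)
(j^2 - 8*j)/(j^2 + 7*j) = (j - 8)/(j + 7)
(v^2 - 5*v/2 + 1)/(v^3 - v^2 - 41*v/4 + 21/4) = 2*(v - 2)/(2*v^2 - v - 21)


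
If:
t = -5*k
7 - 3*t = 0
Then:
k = -7/15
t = 7/3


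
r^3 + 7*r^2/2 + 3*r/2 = r*(r + 1/2)*(r + 3)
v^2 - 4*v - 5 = (v - 5)*(v + 1)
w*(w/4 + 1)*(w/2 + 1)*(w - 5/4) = w^4/8 + 19*w^3/32 + w^2/16 - 5*w/4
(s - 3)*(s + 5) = s^2 + 2*s - 15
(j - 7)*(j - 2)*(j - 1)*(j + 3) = j^4 - 7*j^3 - 7*j^2 + 55*j - 42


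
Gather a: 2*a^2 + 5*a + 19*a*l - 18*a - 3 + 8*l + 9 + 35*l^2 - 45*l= 2*a^2 + a*(19*l - 13) + 35*l^2 - 37*l + 6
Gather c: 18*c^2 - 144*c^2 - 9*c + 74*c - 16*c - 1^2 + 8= -126*c^2 + 49*c + 7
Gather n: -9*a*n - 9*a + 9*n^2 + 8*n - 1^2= -9*a + 9*n^2 + n*(8 - 9*a) - 1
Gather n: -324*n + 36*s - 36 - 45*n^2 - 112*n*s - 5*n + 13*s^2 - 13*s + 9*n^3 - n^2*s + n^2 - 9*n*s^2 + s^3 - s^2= 9*n^3 + n^2*(-s - 44) + n*(-9*s^2 - 112*s - 329) + s^3 + 12*s^2 + 23*s - 36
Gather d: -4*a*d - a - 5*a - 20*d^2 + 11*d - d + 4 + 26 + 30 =-6*a - 20*d^2 + d*(10 - 4*a) + 60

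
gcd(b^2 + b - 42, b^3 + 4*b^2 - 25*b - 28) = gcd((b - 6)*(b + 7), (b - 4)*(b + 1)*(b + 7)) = b + 7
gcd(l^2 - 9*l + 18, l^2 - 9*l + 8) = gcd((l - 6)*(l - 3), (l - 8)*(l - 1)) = 1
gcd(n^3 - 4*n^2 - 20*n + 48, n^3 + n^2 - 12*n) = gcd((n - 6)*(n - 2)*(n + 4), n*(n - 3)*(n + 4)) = n + 4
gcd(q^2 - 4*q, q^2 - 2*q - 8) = q - 4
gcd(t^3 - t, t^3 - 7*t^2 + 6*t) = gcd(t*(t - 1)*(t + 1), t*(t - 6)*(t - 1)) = t^2 - t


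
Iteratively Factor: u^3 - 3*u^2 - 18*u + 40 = (u - 2)*(u^2 - u - 20) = (u - 5)*(u - 2)*(u + 4)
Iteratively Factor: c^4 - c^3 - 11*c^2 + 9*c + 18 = (c - 2)*(c^3 + c^2 - 9*c - 9) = (c - 2)*(c + 1)*(c^2 - 9) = (c - 3)*(c - 2)*(c + 1)*(c + 3)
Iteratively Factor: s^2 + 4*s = (s + 4)*(s)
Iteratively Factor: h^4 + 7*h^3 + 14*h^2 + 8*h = (h + 4)*(h^3 + 3*h^2 + 2*h) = (h + 2)*(h + 4)*(h^2 + h) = h*(h + 2)*(h + 4)*(h + 1)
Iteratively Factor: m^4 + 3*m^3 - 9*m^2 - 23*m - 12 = (m + 1)*(m^3 + 2*m^2 - 11*m - 12) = (m - 3)*(m + 1)*(m^2 + 5*m + 4) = (m - 3)*(m + 1)*(m + 4)*(m + 1)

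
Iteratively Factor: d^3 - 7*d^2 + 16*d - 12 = (d - 2)*(d^2 - 5*d + 6) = (d - 3)*(d - 2)*(d - 2)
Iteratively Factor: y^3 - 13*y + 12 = (y - 3)*(y^2 + 3*y - 4) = (y - 3)*(y - 1)*(y + 4)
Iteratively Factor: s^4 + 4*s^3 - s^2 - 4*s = (s + 1)*(s^3 + 3*s^2 - 4*s) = s*(s + 1)*(s^2 + 3*s - 4) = s*(s - 1)*(s + 1)*(s + 4)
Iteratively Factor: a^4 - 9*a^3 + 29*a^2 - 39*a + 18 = (a - 2)*(a^3 - 7*a^2 + 15*a - 9) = (a - 3)*(a - 2)*(a^2 - 4*a + 3) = (a - 3)^2*(a - 2)*(a - 1)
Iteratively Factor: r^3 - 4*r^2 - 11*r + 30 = (r - 5)*(r^2 + r - 6) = (r - 5)*(r + 3)*(r - 2)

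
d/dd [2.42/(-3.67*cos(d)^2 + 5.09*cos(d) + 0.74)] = (12.3178 - 17.7628*cos(d))*sin(d)/(-3.67*cos(d)^2 + 5.09*cos(d) + 0.74)^2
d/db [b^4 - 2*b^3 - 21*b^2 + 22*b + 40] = 4*b^3 - 6*b^2 - 42*b + 22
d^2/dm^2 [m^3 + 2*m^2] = 6*m + 4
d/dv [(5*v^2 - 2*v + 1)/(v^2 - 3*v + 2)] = (-13*v^2 + 18*v - 1)/(v^4 - 6*v^3 + 13*v^2 - 12*v + 4)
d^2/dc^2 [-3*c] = 0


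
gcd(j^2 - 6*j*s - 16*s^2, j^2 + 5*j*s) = 1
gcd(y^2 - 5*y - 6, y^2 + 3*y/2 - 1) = 1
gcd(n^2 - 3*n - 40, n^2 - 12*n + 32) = n - 8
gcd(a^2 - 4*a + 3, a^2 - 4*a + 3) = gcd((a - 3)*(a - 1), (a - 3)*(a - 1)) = a^2 - 4*a + 3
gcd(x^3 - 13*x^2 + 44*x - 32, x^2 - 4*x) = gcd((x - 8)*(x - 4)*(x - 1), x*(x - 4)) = x - 4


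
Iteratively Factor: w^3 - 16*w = (w + 4)*(w^2 - 4*w) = w*(w + 4)*(w - 4)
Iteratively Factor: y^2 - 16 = (y + 4)*(y - 4)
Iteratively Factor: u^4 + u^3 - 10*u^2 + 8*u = (u)*(u^3 + u^2 - 10*u + 8) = u*(u + 4)*(u^2 - 3*u + 2) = u*(u - 1)*(u + 4)*(u - 2)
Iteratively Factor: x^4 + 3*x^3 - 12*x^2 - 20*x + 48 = (x + 4)*(x^3 - x^2 - 8*x + 12) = (x - 2)*(x + 4)*(x^2 + x - 6) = (x - 2)^2*(x + 4)*(x + 3)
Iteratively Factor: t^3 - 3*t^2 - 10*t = (t)*(t^2 - 3*t - 10) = t*(t + 2)*(t - 5)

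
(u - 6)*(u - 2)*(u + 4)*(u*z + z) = u^4*z - 3*u^3*z - 24*u^2*z + 28*u*z + 48*z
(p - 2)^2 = p^2 - 4*p + 4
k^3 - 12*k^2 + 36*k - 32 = (k - 8)*(k - 2)^2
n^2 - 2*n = n*(n - 2)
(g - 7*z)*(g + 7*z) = g^2 - 49*z^2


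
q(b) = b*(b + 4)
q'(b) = 2*b + 4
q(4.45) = 37.60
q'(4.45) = 12.90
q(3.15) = 22.52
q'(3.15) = 10.30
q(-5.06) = 5.36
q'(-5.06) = -6.12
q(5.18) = 47.55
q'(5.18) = 14.36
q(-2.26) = -3.93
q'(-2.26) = -0.52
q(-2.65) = -3.58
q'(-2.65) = -1.30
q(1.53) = 8.46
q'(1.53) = 7.06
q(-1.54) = -3.79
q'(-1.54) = 0.92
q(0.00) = 0.00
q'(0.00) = 4.00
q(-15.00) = 165.00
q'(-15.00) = -26.00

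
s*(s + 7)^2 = s^3 + 14*s^2 + 49*s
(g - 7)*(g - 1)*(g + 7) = g^3 - g^2 - 49*g + 49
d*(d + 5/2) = d^2 + 5*d/2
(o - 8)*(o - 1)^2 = o^3 - 10*o^2 + 17*o - 8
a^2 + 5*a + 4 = (a + 1)*(a + 4)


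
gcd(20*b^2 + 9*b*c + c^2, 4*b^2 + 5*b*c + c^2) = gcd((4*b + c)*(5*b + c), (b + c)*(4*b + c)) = 4*b + c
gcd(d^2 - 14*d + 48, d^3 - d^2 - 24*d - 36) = d - 6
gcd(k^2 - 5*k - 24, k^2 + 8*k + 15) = k + 3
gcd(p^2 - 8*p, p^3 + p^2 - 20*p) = p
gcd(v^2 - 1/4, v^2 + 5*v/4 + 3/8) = v + 1/2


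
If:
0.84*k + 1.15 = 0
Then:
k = -1.37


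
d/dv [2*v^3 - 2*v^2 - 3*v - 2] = 6*v^2 - 4*v - 3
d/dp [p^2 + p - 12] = 2*p + 1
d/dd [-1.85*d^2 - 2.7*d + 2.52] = -3.7*d - 2.7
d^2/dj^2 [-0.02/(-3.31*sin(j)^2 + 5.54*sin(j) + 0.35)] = (0.876488*sin(j)^4 - 1.100244*sin(j)^3 - 0.60822*sin(j)^2 + 2.161708*sin(j) - 1.274004)/(-3.31*sin(j)^2 + 5.54*sin(j) + 0.35)^3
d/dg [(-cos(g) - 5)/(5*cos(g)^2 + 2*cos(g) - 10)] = 5*(sin(g)^2 - 10*cos(g) - 5)*sin(g)/(5*cos(g)^2 + 2*cos(g) - 10)^2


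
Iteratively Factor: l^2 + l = (l)*(l + 1)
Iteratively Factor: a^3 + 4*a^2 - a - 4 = (a - 1)*(a^2 + 5*a + 4) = (a - 1)*(a + 1)*(a + 4)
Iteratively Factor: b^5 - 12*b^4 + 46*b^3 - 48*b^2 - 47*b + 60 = (b - 4)*(b^4 - 8*b^3 + 14*b^2 + 8*b - 15) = (b - 4)*(b + 1)*(b^3 - 9*b^2 + 23*b - 15) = (b - 4)*(b - 3)*(b + 1)*(b^2 - 6*b + 5) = (b - 5)*(b - 4)*(b - 3)*(b + 1)*(b - 1)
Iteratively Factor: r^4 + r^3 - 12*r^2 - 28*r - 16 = (r + 2)*(r^3 - r^2 - 10*r - 8) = (r + 1)*(r + 2)*(r^2 - 2*r - 8) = (r + 1)*(r + 2)^2*(r - 4)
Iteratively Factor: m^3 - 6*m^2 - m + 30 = (m - 5)*(m^2 - m - 6) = (m - 5)*(m + 2)*(m - 3)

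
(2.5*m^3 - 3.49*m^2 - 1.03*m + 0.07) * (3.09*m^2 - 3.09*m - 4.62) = 7.725*m^5 - 18.5091*m^4 - 3.9486*m^3 + 19.5228*m^2 + 4.5423*m - 0.3234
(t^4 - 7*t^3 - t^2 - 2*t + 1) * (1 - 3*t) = -3*t^5 + 22*t^4 - 4*t^3 + 5*t^2 - 5*t + 1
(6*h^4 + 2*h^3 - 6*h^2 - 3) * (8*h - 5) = 48*h^5 - 14*h^4 - 58*h^3 + 30*h^2 - 24*h + 15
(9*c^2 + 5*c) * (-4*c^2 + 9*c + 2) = -36*c^4 + 61*c^3 + 63*c^2 + 10*c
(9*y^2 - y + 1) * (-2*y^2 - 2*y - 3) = -18*y^4 - 16*y^3 - 27*y^2 + y - 3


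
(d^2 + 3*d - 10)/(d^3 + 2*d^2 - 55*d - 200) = (d - 2)/(d^2 - 3*d - 40)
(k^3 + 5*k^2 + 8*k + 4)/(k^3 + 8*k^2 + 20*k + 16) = (k + 1)/(k + 4)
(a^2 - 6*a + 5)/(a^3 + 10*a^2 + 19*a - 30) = (a - 5)/(a^2 + 11*a + 30)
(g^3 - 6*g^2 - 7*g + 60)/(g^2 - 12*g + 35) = (g^2 - g - 12)/(g - 7)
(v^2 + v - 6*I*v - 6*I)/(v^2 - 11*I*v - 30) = (v + 1)/(v - 5*I)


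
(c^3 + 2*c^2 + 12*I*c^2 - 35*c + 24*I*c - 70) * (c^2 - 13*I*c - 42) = c^5 + 2*c^4 - I*c^4 + 79*c^3 - 2*I*c^3 + 158*c^2 - 49*I*c^2 + 1470*c - 98*I*c + 2940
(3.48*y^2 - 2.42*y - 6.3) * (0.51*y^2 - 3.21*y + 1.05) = 1.7748*y^4 - 12.405*y^3 + 8.2092*y^2 + 17.682*y - 6.615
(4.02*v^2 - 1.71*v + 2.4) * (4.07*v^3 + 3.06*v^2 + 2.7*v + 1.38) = 16.3614*v^5 + 5.3415*v^4 + 15.3894*v^3 + 8.2746*v^2 + 4.1202*v + 3.312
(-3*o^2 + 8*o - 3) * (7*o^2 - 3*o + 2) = -21*o^4 + 65*o^3 - 51*o^2 + 25*o - 6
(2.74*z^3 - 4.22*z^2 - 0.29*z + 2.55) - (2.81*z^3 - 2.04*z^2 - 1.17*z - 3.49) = -0.0699999999999998*z^3 - 2.18*z^2 + 0.88*z + 6.04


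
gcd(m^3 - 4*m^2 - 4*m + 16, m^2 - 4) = m^2 - 4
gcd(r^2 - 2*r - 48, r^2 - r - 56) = r - 8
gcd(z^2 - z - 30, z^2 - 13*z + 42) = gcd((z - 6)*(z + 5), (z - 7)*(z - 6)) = z - 6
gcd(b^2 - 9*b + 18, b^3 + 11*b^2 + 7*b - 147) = b - 3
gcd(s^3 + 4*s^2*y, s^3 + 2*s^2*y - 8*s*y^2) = s^2 + 4*s*y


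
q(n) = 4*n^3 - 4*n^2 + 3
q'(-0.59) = 8.90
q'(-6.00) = 480.00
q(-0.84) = -2.19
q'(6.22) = 414.50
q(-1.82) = -34.36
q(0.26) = 2.80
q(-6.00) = -1005.00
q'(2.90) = 77.72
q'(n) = 12*n^2 - 8*n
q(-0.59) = 0.79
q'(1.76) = 23.09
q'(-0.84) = 15.19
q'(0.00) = 0.00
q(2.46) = 38.34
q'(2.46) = 52.94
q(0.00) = 3.00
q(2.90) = 66.92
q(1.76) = 12.42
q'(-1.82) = 54.31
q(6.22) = 810.81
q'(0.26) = -1.27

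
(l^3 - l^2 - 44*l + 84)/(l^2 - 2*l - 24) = (l^2 + 5*l - 14)/(l + 4)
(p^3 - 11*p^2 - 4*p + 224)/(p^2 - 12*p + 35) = (p^2 - 4*p - 32)/(p - 5)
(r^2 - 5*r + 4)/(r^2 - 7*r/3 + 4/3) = 3*(r - 4)/(3*r - 4)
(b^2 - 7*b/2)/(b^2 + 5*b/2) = (2*b - 7)/(2*b + 5)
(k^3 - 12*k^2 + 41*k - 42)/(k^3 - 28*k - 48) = (-k^3 + 12*k^2 - 41*k + 42)/(-k^3 + 28*k + 48)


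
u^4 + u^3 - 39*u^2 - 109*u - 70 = (u - 7)*(u + 1)*(u + 2)*(u + 5)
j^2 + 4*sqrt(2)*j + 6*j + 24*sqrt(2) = (j + 6)*(j + 4*sqrt(2))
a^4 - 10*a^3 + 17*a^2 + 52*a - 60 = (a - 6)*(a - 5)*(a - 1)*(a + 2)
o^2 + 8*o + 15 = (o + 3)*(o + 5)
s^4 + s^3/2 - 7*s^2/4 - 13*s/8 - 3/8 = (s - 3/2)*(s + 1/2)^2*(s + 1)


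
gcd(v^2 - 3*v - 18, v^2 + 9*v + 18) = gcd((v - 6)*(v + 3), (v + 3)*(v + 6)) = v + 3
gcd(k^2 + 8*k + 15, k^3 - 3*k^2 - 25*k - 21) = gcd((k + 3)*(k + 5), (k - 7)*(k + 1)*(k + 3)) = k + 3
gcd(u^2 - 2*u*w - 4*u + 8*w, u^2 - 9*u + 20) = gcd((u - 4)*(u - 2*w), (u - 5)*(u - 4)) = u - 4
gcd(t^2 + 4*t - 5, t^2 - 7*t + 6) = t - 1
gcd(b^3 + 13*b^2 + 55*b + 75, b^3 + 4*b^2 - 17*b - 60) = b^2 + 8*b + 15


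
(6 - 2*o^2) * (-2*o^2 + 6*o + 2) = 4*o^4 - 12*o^3 - 16*o^2 + 36*o + 12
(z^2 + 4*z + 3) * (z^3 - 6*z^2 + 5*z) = z^5 - 2*z^4 - 16*z^3 + 2*z^2 + 15*z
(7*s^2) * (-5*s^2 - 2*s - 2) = -35*s^4 - 14*s^3 - 14*s^2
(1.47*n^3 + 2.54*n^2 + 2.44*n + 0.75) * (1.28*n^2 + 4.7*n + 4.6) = 1.8816*n^5 + 10.1602*n^4 + 21.8232*n^3 + 24.112*n^2 + 14.749*n + 3.45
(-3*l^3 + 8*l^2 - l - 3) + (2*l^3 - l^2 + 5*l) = -l^3 + 7*l^2 + 4*l - 3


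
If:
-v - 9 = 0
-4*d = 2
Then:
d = -1/2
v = -9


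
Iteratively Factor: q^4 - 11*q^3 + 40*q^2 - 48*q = (q - 3)*(q^3 - 8*q^2 + 16*q) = (q - 4)*(q - 3)*(q^2 - 4*q) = q*(q - 4)*(q - 3)*(q - 4)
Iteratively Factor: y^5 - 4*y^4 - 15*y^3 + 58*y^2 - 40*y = (y - 2)*(y^4 - 2*y^3 - 19*y^2 + 20*y) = y*(y - 2)*(y^3 - 2*y^2 - 19*y + 20) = y*(y - 5)*(y - 2)*(y^2 + 3*y - 4) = y*(y - 5)*(y - 2)*(y + 4)*(y - 1)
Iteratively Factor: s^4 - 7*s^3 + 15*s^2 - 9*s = (s)*(s^3 - 7*s^2 + 15*s - 9) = s*(s - 3)*(s^2 - 4*s + 3) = s*(s - 3)*(s - 1)*(s - 3)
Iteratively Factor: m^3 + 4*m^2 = (m)*(m^2 + 4*m) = m*(m + 4)*(m)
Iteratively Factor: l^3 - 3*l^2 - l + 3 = (l + 1)*(l^2 - 4*l + 3) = (l - 3)*(l + 1)*(l - 1)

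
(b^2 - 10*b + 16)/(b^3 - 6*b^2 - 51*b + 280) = (b - 2)/(b^2 + 2*b - 35)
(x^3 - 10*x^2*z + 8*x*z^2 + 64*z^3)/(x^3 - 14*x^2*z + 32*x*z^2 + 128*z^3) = (x - 4*z)/(x - 8*z)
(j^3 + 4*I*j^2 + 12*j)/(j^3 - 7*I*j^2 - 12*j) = (j^2 + 4*I*j + 12)/(j^2 - 7*I*j - 12)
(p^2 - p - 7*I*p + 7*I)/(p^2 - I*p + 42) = (p - 1)/(p + 6*I)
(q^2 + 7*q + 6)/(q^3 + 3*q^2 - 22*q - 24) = 1/(q - 4)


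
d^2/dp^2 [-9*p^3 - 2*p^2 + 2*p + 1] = -54*p - 4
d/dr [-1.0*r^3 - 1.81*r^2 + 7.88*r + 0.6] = -3.0*r^2 - 3.62*r + 7.88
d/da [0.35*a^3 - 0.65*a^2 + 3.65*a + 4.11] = 1.05*a^2 - 1.3*a + 3.65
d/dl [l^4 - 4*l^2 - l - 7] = 4*l^3 - 8*l - 1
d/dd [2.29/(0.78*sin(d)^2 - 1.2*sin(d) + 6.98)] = (2.748 - 3.5724*sin(d))*cos(d)/(0.78*sin(d)^2 - 1.2*sin(d) + 6.98)^2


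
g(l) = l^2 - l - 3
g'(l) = 2*l - 1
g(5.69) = 23.69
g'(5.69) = 10.38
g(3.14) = 3.72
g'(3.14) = 5.28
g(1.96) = -1.12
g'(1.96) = 2.92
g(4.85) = 15.67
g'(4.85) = 8.70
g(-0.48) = -2.29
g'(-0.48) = -1.96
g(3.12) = 3.61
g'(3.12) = 5.24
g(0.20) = -3.16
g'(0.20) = -0.60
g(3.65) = 6.67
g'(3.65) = 6.30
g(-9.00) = 87.00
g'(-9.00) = -19.00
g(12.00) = 129.00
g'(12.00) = 23.00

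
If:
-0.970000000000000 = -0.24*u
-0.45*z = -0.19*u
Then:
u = 4.04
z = 1.71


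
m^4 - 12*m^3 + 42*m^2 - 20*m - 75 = (m - 5)^2*(m - 3)*(m + 1)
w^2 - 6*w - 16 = (w - 8)*(w + 2)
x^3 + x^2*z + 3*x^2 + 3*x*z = x*(x + 3)*(x + z)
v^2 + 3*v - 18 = (v - 3)*(v + 6)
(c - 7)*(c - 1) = c^2 - 8*c + 7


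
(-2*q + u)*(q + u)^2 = -2*q^3 - 3*q^2*u + u^3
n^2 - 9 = (n - 3)*(n + 3)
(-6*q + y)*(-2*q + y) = 12*q^2 - 8*q*y + y^2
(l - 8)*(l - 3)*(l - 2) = l^3 - 13*l^2 + 46*l - 48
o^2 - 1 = (o - 1)*(o + 1)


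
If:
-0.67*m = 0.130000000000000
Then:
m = -0.19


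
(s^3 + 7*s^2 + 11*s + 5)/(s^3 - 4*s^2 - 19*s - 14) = (s^2 + 6*s + 5)/(s^2 - 5*s - 14)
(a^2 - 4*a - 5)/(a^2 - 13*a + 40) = (a + 1)/(a - 8)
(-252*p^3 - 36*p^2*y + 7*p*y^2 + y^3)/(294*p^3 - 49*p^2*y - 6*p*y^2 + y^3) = (6*p + y)/(-7*p + y)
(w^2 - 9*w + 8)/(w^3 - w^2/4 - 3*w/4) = 4*(w - 8)/(w*(4*w + 3))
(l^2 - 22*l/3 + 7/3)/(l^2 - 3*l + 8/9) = 3*(l - 7)/(3*l - 8)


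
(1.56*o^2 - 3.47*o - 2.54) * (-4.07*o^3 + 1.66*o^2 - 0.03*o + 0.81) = -6.3492*o^5 + 16.7125*o^4 + 4.5308*o^3 - 2.8487*o^2 - 2.7345*o - 2.0574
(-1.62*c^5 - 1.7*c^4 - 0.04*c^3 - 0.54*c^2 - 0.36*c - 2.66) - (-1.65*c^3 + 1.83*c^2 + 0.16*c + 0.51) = -1.62*c^5 - 1.7*c^4 + 1.61*c^3 - 2.37*c^2 - 0.52*c - 3.17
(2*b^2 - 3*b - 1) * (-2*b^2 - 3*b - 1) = -4*b^4 + 9*b^2 + 6*b + 1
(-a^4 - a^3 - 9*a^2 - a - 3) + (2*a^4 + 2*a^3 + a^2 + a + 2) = a^4 + a^3 - 8*a^2 - 1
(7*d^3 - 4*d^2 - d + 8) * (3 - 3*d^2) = -21*d^5 + 12*d^4 + 24*d^3 - 36*d^2 - 3*d + 24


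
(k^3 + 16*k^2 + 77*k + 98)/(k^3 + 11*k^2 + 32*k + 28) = (k + 7)/(k + 2)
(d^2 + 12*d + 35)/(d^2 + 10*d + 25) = (d + 7)/(d + 5)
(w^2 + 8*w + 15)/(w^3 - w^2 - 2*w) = (w^2 + 8*w + 15)/(w*(w^2 - w - 2))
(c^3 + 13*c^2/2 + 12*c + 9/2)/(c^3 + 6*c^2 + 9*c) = (c + 1/2)/c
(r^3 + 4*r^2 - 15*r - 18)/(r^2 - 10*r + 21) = (r^2 + 7*r + 6)/(r - 7)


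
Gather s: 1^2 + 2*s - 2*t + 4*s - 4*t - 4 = 6*s - 6*t - 3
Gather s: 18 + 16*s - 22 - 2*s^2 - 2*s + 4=-2*s^2 + 14*s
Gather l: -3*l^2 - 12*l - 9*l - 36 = -3*l^2 - 21*l - 36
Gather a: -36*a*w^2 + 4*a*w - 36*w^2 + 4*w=a*(-36*w^2 + 4*w) - 36*w^2 + 4*w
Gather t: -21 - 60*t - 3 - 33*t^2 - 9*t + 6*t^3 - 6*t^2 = 6*t^3 - 39*t^2 - 69*t - 24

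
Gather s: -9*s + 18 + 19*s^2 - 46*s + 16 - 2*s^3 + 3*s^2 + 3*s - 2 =-2*s^3 + 22*s^2 - 52*s + 32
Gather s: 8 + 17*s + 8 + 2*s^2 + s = 2*s^2 + 18*s + 16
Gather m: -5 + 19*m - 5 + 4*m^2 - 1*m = 4*m^2 + 18*m - 10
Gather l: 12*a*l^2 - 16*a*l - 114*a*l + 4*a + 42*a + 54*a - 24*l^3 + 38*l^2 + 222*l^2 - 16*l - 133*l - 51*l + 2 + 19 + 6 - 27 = 100*a - 24*l^3 + l^2*(12*a + 260) + l*(-130*a - 200)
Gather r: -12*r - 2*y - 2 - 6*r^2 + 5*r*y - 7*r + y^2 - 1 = -6*r^2 + r*(5*y - 19) + y^2 - 2*y - 3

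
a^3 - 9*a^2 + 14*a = a*(a - 7)*(a - 2)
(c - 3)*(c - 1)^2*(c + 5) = c^4 - 18*c^2 + 32*c - 15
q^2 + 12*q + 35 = (q + 5)*(q + 7)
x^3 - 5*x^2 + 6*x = x*(x - 3)*(x - 2)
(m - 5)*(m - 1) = m^2 - 6*m + 5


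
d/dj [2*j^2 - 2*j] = 4*j - 2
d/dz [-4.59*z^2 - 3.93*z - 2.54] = -9.18*z - 3.93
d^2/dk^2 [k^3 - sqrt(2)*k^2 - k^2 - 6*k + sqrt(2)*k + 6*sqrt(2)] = 6*k - 2*sqrt(2) - 2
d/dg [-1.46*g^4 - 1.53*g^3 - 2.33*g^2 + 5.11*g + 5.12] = -5.84*g^3 - 4.59*g^2 - 4.66*g + 5.11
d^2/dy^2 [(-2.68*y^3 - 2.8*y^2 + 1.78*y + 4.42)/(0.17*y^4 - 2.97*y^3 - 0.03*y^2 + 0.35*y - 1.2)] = (-0.154904*y^9 - 0.485520000000008*y^8 + 9.01761600000015*y^7 - 58.540376*y^6 - 0.634236000000101*y^5 + 551.216748*y^4 + 157.505696*y^3 - 85.492152*y^2 - 118.33542*y - 5.80414)/(0.004913*y^12 - 0.257499*y^11 + 4.496058*y^10 - 26.076846*y^9 - 1.957752*y^8 + 12.878496*y^7 - 31.468962*y^6 - 2.16045*y^5 + 8.204535*y^4 - 12.711925*y^3 - 0.5706*y^2 + 1.512*y - 1.728)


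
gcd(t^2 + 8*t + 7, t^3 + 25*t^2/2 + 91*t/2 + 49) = t + 7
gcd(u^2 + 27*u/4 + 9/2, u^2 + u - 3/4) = 1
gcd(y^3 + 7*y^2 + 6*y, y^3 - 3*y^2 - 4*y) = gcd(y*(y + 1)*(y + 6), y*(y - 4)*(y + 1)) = y^2 + y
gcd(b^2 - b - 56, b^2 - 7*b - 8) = b - 8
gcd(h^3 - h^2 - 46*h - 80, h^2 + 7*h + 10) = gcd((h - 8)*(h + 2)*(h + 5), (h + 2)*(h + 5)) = h^2 + 7*h + 10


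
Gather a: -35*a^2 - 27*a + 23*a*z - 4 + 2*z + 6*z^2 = -35*a^2 + a*(23*z - 27) + 6*z^2 + 2*z - 4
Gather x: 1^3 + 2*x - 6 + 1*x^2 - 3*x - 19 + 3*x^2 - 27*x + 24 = 4*x^2 - 28*x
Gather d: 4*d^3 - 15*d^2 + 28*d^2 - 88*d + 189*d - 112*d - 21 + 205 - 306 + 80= 4*d^3 + 13*d^2 - 11*d - 42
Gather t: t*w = t*w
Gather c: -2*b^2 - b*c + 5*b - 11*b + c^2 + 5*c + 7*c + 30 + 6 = -2*b^2 - 6*b + c^2 + c*(12 - b) + 36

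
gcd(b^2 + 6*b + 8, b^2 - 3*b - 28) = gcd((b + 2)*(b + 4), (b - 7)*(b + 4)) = b + 4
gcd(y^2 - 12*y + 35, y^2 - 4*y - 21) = y - 7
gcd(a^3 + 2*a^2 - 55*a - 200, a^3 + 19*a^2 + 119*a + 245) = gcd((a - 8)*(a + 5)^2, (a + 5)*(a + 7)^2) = a + 5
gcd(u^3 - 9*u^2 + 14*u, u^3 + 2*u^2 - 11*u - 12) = 1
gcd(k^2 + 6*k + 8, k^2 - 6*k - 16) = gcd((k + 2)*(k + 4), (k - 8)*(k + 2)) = k + 2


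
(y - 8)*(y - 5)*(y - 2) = y^3 - 15*y^2 + 66*y - 80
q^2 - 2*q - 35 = (q - 7)*(q + 5)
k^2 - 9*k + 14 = (k - 7)*(k - 2)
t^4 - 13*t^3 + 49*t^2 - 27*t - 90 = (t - 6)*(t - 5)*(t - 3)*(t + 1)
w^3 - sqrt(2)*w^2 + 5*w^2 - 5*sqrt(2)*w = w*(w + 5)*(w - sqrt(2))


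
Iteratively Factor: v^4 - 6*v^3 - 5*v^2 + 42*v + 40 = (v - 4)*(v^3 - 2*v^2 - 13*v - 10) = (v - 5)*(v - 4)*(v^2 + 3*v + 2) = (v - 5)*(v - 4)*(v + 2)*(v + 1)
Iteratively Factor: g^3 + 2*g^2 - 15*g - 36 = (g + 3)*(g^2 - g - 12) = (g - 4)*(g + 3)*(g + 3)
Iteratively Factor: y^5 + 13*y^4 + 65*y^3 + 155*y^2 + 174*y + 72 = (y + 4)*(y^4 + 9*y^3 + 29*y^2 + 39*y + 18) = (y + 3)*(y + 4)*(y^3 + 6*y^2 + 11*y + 6) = (y + 1)*(y + 3)*(y + 4)*(y^2 + 5*y + 6) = (y + 1)*(y + 3)^2*(y + 4)*(y + 2)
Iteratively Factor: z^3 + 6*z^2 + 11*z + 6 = (z + 2)*(z^2 + 4*z + 3) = (z + 1)*(z + 2)*(z + 3)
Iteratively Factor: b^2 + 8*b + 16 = (b + 4)*(b + 4)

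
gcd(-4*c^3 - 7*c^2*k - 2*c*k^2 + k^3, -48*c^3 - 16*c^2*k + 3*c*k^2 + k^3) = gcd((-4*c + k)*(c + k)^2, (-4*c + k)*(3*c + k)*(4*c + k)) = 4*c - k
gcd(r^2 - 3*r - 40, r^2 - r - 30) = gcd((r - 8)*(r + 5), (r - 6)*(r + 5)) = r + 5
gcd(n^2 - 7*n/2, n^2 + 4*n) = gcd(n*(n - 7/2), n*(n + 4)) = n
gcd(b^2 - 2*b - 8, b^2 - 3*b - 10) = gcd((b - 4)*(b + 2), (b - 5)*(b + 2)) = b + 2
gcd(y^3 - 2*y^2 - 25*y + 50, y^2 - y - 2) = y - 2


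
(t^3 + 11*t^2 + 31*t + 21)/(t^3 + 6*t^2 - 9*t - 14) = (t + 3)/(t - 2)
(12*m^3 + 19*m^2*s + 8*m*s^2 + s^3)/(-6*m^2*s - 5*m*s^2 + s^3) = (12*m^2 + 7*m*s + s^2)/(s*(-6*m + s))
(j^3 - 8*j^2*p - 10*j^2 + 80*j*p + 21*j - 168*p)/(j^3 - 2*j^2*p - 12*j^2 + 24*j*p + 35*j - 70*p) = (-j^2 + 8*j*p + 3*j - 24*p)/(-j^2 + 2*j*p + 5*j - 10*p)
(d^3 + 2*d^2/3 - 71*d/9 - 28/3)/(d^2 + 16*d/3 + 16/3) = (d^2 - 2*d/3 - 7)/(d + 4)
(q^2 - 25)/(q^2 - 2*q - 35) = (q - 5)/(q - 7)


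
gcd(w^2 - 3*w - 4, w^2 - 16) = w - 4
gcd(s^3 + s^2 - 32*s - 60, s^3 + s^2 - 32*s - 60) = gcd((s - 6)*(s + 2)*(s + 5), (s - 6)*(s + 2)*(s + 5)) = s^3 + s^2 - 32*s - 60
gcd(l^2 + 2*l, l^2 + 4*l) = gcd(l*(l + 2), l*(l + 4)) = l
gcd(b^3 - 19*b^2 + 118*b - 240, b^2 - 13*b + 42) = b - 6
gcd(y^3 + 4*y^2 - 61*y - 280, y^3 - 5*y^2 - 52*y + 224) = y^2 - y - 56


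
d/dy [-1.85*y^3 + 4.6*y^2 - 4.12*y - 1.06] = -5.55*y^2 + 9.2*y - 4.12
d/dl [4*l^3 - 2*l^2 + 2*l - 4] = 12*l^2 - 4*l + 2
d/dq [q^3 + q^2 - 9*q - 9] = 3*q^2 + 2*q - 9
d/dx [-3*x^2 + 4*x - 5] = 4 - 6*x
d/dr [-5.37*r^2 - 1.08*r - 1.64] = -10.74*r - 1.08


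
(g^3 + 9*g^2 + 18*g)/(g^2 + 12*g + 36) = g*(g + 3)/(g + 6)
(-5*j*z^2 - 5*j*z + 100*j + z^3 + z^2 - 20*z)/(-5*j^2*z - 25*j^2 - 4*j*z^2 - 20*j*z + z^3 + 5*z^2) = (z - 4)/(j + z)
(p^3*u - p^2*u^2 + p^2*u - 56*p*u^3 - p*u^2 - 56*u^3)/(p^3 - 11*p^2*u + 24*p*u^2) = u*(p^2 + 7*p*u + p + 7*u)/(p*(p - 3*u))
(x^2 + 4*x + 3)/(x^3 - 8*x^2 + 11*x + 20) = (x + 3)/(x^2 - 9*x + 20)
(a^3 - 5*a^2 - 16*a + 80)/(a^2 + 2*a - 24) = (a^2 - a - 20)/(a + 6)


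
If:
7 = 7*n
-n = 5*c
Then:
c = -1/5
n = 1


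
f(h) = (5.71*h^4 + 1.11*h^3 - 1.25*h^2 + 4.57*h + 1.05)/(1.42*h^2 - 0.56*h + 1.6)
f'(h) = (0.56 - 2.84*h)*(5.71*h^4 + 1.11*h^3 - 1.25*h^2 + 4.57*h + 1.05)/(1.42*h^2 - 0.56*h + 1.6)^2 + (22.84*h^3 + 3.33*h^2 - 2.5*h + 4.57)/(1.42*h^2 - 0.56*h + 1.6) = (16.2164*h^5 - 8.0166*h^4 + 35.3008*h^3 - 0.461399999999999*h^2 - 6.982*h + 7.9)/(2.0164*h^4 - 1.5904*h^3 + 4.8576*h^2 - 1.792*h + 2.56)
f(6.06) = 157.50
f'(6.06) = 51.08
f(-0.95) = -0.21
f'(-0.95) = -3.02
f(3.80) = 62.67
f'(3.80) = 32.80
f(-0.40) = -0.44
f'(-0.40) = 1.90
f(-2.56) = 16.84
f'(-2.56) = -17.71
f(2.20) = 20.80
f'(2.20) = 19.34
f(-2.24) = 11.61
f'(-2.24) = -14.98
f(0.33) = 1.61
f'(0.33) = 2.75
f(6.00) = 154.44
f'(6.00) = 50.60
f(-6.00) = 126.41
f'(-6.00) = -45.81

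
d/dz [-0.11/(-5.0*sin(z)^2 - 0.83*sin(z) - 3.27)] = -(1.1*sin(z) + 0.0913)*cos(z)/(5.0*sin(z)^2 + 0.83*sin(z) + 3.27)^2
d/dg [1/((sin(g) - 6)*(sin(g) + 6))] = -sin(2*g)/((sin(g) - 6)^2*(sin(g) + 6)^2)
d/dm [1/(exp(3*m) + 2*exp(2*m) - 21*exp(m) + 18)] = (-3*exp(2*m) - 4*exp(m) + 21)*exp(m)/(exp(3*m) + 2*exp(2*m) - 21*exp(m) + 18)^2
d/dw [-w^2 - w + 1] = -2*w - 1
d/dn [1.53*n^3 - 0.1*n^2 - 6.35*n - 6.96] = 4.59*n^2 - 0.2*n - 6.35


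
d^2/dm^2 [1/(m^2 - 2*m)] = 2*(-m*(m - 2) + 4*(m - 1)^2)/(m^3*(m - 2)^3)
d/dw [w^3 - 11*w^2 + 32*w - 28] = 3*w^2 - 22*w + 32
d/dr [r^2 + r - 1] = 2*r + 1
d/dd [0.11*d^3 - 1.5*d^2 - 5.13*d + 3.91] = 0.33*d^2 - 3.0*d - 5.13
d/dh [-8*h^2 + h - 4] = 1 - 16*h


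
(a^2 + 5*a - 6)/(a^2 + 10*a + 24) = (a - 1)/(a + 4)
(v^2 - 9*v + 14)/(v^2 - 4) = (v - 7)/(v + 2)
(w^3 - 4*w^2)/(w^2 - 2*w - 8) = w^2/(w + 2)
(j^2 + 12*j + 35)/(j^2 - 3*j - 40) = (j + 7)/(j - 8)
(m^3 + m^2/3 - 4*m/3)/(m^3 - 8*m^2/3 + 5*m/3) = (3*m + 4)/(3*m - 5)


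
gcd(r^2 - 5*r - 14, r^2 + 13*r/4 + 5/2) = r + 2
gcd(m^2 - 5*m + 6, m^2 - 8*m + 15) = m - 3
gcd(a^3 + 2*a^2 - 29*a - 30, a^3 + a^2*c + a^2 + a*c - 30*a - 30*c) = a^2 + a - 30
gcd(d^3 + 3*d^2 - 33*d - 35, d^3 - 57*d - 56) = d^2 + 8*d + 7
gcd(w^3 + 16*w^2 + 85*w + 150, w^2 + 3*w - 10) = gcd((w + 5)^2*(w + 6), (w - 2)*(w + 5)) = w + 5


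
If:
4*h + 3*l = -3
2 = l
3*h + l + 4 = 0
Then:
No Solution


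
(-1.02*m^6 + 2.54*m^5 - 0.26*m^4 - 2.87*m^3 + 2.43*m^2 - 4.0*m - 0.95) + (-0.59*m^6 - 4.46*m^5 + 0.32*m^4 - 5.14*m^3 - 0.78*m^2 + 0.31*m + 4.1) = -1.61*m^6 - 1.92*m^5 + 0.06*m^4 - 8.01*m^3 + 1.65*m^2 - 3.69*m + 3.15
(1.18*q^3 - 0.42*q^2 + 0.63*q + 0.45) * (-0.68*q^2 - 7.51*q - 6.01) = -0.8024*q^5 - 8.5762*q^4 - 4.366*q^3 - 2.5131*q^2 - 7.1658*q - 2.7045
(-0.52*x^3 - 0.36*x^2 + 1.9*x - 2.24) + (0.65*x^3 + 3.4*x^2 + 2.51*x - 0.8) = 0.13*x^3 + 3.04*x^2 + 4.41*x - 3.04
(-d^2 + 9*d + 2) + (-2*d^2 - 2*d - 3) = -3*d^2 + 7*d - 1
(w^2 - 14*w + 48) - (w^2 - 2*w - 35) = 83 - 12*w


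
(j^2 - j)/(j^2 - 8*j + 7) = j/(j - 7)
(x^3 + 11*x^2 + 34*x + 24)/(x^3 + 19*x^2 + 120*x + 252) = (x^2 + 5*x + 4)/(x^2 + 13*x + 42)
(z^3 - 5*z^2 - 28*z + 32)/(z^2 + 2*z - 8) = (z^2 - 9*z + 8)/(z - 2)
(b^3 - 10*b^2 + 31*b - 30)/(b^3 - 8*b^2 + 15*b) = (b - 2)/b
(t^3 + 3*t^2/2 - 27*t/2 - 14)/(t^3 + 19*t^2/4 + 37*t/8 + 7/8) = 4*(2*t^2 + t - 28)/(8*t^2 + 30*t + 7)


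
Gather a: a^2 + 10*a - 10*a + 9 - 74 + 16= a^2 - 49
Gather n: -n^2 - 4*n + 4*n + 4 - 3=1 - n^2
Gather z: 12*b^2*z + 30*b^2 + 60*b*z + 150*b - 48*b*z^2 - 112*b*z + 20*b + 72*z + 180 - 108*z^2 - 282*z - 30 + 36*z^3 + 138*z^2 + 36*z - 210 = 30*b^2 + 170*b + 36*z^3 + z^2*(30 - 48*b) + z*(12*b^2 - 52*b - 174) - 60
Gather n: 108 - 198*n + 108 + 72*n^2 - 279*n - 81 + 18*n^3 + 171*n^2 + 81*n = 18*n^3 + 243*n^2 - 396*n + 135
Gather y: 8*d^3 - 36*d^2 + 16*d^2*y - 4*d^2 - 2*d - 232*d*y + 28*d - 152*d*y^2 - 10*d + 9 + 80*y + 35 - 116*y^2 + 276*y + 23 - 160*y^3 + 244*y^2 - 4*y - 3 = 8*d^3 - 40*d^2 + 16*d - 160*y^3 + y^2*(128 - 152*d) + y*(16*d^2 - 232*d + 352) + 64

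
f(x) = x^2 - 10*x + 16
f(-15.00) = 391.00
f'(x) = 2*x - 10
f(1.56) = 2.83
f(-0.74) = 23.95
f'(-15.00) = -40.00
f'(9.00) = 8.00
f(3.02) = -5.08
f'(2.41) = -5.18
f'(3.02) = -3.96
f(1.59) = 2.63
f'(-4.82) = -19.64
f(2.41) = -2.29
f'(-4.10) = -18.20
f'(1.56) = -6.88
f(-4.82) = 87.43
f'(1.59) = -6.82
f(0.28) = 13.28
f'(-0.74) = -11.48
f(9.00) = 7.00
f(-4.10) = 73.81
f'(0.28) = -9.44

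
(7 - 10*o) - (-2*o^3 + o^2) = 2*o^3 - o^2 - 10*o + 7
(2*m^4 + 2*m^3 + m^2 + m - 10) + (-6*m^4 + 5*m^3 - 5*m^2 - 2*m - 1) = -4*m^4 + 7*m^3 - 4*m^2 - m - 11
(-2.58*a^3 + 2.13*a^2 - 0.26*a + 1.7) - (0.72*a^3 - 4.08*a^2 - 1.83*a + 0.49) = -3.3*a^3 + 6.21*a^2 + 1.57*a + 1.21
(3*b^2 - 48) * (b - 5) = 3*b^3 - 15*b^2 - 48*b + 240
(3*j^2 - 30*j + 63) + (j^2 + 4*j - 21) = 4*j^2 - 26*j + 42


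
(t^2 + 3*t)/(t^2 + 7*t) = (t + 3)/(t + 7)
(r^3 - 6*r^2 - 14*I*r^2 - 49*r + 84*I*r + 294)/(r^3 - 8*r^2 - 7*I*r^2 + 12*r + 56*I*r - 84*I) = (r - 7*I)/(r - 2)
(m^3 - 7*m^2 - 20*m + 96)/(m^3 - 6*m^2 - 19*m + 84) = (m - 8)/(m - 7)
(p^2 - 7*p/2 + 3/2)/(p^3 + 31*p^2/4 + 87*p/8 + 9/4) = 4*(2*p^2 - 7*p + 3)/(8*p^3 + 62*p^2 + 87*p + 18)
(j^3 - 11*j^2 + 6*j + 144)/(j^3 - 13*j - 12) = (j^2 - 14*j + 48)/(j^2 - 3*j - 4)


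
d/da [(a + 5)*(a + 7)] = 2*a + 12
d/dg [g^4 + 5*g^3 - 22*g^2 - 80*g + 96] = 4*g^3 + 15*g^2 - 44*g - 80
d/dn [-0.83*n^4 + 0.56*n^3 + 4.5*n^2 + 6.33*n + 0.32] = -3.32*n^3 + 1.68*n^2 + 9.0*n + 6.33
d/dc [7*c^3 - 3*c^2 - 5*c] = 21*c^2 - 6*c - 5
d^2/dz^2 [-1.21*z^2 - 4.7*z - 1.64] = -2.42000000000000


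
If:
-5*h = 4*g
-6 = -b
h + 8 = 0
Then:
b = 6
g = 10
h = -8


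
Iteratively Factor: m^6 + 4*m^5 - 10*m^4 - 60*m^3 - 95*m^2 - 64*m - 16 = (m + 1)*(m^5 + 3*m^4 - 13*m^3 - 47*m^2 - 48*m - 16) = (m + 1)^2*(m^4 + 2*m^3 - 15*m^2 - 32*m - 16) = (m + 1)^2*(m + 4)*(m^3 - 2*m^2 - 7*m - 4) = (m - 4)*(m + 1)^2*(m + 4)*(m^2 + 2*m + 1) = (m - 4)*(m + 1)^3*(m + 4)*(m + 1)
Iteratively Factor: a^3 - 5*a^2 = (a - 5)*(a^2) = a*(a - 5)*(a)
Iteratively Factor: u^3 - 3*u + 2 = (u - 1)*(u^2 + u - 2) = (u - 1)^2*(u + 2)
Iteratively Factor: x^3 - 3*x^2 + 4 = (x - 2)*(x^2 - x - 2) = (x - 2)*(x + 1)*(x - 2)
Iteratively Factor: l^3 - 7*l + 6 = (l - 1)*(l^2 + l - 6) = (l - 2)*(l - 1)*(l + 3)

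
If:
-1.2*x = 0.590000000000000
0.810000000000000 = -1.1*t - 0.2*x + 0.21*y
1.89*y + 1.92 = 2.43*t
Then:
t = -1.11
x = -0.49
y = -2.45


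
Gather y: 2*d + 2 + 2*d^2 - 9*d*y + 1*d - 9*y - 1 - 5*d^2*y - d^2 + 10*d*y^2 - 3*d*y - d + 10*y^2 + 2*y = d^2 + 2*d + y^2*(10*d + 10) + y*(-5*d^2 - 12*d - 7) + 1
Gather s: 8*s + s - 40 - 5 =9*s - 45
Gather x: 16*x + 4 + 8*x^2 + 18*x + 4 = 8*x^2 + 34*x + 8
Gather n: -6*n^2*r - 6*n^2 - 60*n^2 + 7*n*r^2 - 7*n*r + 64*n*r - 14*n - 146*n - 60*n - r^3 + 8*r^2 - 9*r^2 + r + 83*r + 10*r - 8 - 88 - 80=n^2*(-6*r - 66) + n*(7*r^2 + 57*r - 220) - r^3 - r^2 + 94*r - 176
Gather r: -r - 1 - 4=-r - 5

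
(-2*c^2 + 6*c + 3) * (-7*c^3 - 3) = 14*c^5 - 42*c^4 - 21*c^3 + 6*c^2 - 18*c - 9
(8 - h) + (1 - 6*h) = 9 - 7*h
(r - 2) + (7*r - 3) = 8*r - 5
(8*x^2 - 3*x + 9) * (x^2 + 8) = 8*x^4 - 3*x^3 + 73*x^2 - 24*x + 72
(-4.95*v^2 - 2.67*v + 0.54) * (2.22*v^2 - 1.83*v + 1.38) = -10.989*v^4 + 3.1311*v^3 - 0.746099999999999*v^2 - 4.6728*v + 0.7452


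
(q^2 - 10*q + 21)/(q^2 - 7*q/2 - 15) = 2*(-q^2 + 10*q - 21)/(-2*q^2 + 7*q + 30)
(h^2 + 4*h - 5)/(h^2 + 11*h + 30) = (h - 1)/(h + 6)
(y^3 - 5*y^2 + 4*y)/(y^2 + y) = (y^2 - 5*y + 4)/(y + 1)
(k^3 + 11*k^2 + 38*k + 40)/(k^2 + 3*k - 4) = (k^2 + 7*k + 10)/(k - 1)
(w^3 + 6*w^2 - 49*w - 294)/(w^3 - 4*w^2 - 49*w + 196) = (w + 6)/(w - 4)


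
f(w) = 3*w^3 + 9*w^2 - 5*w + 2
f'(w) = 9*w^2 + 18*w - 5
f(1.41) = 21.25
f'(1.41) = 38.27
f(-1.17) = 15.37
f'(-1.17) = -13.74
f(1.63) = 30.75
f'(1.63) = 48.25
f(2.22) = 68.08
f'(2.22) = 79.32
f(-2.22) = 24.63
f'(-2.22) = -0.60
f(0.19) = 1.40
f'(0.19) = -1.26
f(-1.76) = 22.32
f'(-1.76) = -8.80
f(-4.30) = -48.61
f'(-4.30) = 84.01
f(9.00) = 2873.00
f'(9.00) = 886.00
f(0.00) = 2.00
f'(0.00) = -5.00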